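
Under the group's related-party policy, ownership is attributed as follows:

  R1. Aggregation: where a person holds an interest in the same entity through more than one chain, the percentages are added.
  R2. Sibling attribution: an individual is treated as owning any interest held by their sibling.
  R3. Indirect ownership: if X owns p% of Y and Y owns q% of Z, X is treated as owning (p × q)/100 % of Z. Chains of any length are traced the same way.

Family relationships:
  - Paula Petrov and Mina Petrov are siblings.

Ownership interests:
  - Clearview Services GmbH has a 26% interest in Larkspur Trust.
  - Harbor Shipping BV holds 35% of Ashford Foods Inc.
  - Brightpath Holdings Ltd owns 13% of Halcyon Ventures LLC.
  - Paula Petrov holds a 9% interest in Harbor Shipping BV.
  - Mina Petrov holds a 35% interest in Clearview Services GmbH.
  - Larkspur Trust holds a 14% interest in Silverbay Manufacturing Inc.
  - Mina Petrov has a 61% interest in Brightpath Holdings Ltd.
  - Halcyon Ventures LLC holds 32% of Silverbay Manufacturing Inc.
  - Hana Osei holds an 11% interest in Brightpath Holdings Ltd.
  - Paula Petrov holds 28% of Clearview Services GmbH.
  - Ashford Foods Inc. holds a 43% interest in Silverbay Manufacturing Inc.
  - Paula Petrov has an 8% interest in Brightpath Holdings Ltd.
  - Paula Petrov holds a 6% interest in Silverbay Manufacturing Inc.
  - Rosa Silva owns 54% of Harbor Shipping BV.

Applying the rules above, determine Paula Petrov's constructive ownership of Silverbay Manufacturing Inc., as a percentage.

12.5181%

By sibling attribution (R2), Paula Petrov is treated as also owning Mina Petrov's interest in Brightpath Holdings Ltd, giving 8% + 61% = 69%.
By sibling attribution (R2), Paula Petrov is treated as also owning Mina Petrov's interest in Clearview Services GmbH, giving 28% + 35% = 63%.
Chain via Brightpath Holdings Ltd → Halcyon Ventures LLC (R3): 69% × 13% × 32% = 2.8704% of Silverbay Manufacturing Inc.
Chain via Harbor Shipping BV → Ashford Foods Inc. (R3): 9% × 35% × 43% = 1.3545% of Silverbay Manufacturing Inc.
Chain via Clearview Services GmbH → Larkspur Trust (R3): 63% × 26% × 14% = 2.2932% of Silverbay Manufacturing Inc.
Direct interest in Silverbay Manufacturing Inc: 6%.
Aggregating (R1): 2.8704% + 1.3545% + 2.2932% + 6% = 12.5181%.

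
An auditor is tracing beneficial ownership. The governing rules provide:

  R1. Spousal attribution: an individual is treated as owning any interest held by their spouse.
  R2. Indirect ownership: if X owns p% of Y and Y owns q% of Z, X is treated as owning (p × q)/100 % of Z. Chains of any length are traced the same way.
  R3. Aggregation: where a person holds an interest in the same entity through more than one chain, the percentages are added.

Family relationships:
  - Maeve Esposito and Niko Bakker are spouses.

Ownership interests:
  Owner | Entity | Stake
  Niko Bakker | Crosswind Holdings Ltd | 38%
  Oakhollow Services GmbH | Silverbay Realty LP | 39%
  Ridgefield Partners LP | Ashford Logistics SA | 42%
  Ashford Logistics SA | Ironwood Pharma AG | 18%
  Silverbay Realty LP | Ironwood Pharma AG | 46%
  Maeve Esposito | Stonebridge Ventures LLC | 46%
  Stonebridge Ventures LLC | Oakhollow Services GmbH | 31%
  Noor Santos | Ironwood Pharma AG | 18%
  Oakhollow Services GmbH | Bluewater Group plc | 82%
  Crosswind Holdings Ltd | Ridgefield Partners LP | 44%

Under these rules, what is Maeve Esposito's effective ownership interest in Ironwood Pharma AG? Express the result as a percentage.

3.822276%

By spousal attribution (R1), Maeve Esposito is treated as owning Niko Bakker's 38% interest in Crosswind Holdings Ltd.
Chain via Stonebridge Ventures LLC → Oakhollow Services GmbH → Silverbay Realty LP (R2): 46% × 31% × 39% × 46% = 2.558244% of Ironwood Pharma AG.
Chain via Crosswind Holdings Ltd → Ridgefield Partners LP → Ashford Logistics SA (R2): 38% × 44% × 42% × 18% = 1.264032% of Ironwood Pharma AG.
Aggregating (R3): 2.558244% + 1.264032% = 3.822276%.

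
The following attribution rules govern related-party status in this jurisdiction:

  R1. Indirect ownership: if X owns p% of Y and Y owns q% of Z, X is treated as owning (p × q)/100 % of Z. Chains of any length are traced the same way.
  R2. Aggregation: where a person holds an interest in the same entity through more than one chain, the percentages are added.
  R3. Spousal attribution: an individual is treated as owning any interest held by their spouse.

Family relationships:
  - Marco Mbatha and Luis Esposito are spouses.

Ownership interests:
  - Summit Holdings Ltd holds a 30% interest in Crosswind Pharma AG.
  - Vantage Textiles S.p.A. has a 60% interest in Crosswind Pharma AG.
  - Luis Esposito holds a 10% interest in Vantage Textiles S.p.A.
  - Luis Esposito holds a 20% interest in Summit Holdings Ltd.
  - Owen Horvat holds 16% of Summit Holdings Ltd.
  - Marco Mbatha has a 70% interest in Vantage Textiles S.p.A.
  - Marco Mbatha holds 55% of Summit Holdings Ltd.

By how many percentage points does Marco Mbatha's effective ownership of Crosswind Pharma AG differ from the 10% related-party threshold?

By spousal attribution (R3), Marco Mbatha is treated as also owning Luis Esposito's interest in Vantage Textiles S.p.A, giving 70% + 10% = 80%.
By spousal attribution (R3), Marco Mbatha is treated as also owning Luis Esposito's interest in Summit Holdings Ltd, giving 55% + 20% = 75%.
Chain via Vantage Textiles S.p.A. (R1): 80% × 60% = 48% of Crosswind Pharma AG.
Chain via Summit Holdings Ltd (R1): 75% × 30% = 22.5% of Crosswind Pharma AG.
Aggregating (R2): 48% + 22.5% = 70.5%.
70.5% exceeds the 10% threshold by 60.5 percentage points.

60.5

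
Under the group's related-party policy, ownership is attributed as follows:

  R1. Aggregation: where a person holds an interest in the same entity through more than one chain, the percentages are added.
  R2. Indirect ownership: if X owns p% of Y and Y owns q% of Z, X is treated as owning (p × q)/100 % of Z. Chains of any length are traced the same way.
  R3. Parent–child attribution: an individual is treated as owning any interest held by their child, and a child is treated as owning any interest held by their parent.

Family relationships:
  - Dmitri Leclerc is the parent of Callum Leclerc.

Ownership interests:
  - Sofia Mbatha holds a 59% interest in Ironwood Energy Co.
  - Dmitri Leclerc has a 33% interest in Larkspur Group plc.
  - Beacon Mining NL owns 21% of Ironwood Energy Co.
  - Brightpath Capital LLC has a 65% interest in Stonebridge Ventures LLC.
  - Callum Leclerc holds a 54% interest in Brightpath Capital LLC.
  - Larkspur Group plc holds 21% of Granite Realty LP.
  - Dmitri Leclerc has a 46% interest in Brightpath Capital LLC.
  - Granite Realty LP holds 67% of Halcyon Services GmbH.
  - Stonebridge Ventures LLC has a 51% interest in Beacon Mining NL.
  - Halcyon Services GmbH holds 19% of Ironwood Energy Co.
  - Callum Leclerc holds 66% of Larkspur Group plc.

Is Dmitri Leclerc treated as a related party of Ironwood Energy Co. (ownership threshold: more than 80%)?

By parent–child attribution (R3), Dmitri Leclerc is treated as also owning Callum Leclerc's interest in Brightpath Capital LLC, giving 46% + 54% = 100%.
By parent–child attribution (R3), Dmitri Leclerc is treated as also owning Callum Leclerc's interest in Larkspur Group plc, giving 33% + 66% = 99%.
Chain via Brightpath Capital LLC → Stonebridge Ventures LLC → Beacon Mining NL (R2): 100% × 65% × 51% × 21% = 6.9615% of Ironwood Energy Co.
Chain via Larkspur Group plc → Granite Realty LP → Halcyon Services GmbH (R2): 99% × 21% × 67% × 19% = 2.646567% of Ironwood Energy Co.
Aggregating (R1): 6.9615% + 2.646567% = 9.608067%.
9.608067% does not exceed the 80% threshold, so Dmitri is not a related party to Ironwood Energy Co.

No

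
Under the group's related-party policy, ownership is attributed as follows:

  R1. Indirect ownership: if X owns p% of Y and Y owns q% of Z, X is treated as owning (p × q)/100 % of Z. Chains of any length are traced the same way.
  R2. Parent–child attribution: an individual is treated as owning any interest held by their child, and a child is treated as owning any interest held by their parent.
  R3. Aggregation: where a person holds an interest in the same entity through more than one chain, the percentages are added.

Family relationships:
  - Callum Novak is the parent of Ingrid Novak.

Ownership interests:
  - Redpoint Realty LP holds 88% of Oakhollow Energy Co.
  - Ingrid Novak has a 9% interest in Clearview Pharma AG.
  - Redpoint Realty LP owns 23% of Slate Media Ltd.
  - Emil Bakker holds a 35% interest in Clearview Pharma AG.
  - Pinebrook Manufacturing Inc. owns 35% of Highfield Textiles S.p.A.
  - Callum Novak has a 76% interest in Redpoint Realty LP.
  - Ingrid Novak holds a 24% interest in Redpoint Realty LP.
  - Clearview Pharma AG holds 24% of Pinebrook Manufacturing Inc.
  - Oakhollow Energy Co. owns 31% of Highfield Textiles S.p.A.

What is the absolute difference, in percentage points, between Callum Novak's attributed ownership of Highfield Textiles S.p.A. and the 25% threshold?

By parent–child attribution (R2), Callum Novak is treated as also owning Ingrid Novak's interest in Redpoint Realty LP, giving 76% + 24% = 100%.
By parent–child attribution (R2), Callum Novak is treated as owning Ingrid Novak's 9% interest in Clearview Pharma AG.
Chain via Redpoint Realty LP → Oakhollow Energy Co. (R1): 100% × 88% × 31% = 27.28% of Highfield Textiles S.p.A.
Chain via Clearview Pharma AG → Pinebrook Manufacturing Inc. (R1): 9% × 24% × 35% = 0.756% of Highfield Textiles S.p.A.
Aggregating (R3): 27.28% + 0.756% = 28.036%.
28.036% exceeds the 25% threshold by 3.036 percentage points.

3.036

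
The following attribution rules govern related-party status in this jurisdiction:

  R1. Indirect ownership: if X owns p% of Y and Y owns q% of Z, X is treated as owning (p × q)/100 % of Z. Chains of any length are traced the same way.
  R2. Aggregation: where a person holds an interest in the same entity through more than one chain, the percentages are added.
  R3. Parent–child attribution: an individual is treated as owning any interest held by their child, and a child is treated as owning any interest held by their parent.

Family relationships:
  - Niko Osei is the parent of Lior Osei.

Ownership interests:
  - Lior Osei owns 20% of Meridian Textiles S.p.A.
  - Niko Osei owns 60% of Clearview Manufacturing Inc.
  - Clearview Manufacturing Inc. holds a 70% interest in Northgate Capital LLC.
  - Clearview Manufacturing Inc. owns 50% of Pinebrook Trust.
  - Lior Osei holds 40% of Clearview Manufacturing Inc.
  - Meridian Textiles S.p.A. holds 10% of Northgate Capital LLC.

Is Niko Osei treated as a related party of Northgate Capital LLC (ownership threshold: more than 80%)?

No

By parent–child attribution (R3), Niko Osei is treated as also owning Lior Osei's interest in Clearview Manufacturing Inc, giving 60% + 40% = 100%.
By parent–child attribution (R3), Niko Osei is treated as owning Lior Osei's 20% interest in Meridian Textiles S.p.A.
Chain via Clearview Manufacturing Inc. (R1): 100% × 70% = 70% of Northgate Capital LLC.
Chain via Meridian Textiles S.p.A. (R1): 20% × 10% = 2% of Northgate Capital LLC.
Aggregating (R2): 70% + 2% = 72%.
72% does not exceed the 80% threshold, so Niko is not a related party to Northgate Capital LLC.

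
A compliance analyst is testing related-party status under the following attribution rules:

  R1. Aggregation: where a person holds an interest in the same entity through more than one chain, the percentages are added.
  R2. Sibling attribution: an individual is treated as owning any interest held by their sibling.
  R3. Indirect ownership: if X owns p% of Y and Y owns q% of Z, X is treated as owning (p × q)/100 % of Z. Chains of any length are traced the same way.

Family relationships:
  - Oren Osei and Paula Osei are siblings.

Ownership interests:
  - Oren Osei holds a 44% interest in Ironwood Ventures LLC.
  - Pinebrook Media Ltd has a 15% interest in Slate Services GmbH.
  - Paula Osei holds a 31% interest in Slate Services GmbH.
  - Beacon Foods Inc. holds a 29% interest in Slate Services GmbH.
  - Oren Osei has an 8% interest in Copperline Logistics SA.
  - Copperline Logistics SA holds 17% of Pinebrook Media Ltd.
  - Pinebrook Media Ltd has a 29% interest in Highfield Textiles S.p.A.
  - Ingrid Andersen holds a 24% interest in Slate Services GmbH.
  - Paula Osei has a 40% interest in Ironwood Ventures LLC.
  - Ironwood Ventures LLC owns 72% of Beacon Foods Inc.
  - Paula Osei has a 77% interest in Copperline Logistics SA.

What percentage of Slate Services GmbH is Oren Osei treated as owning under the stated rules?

By sibling attribution (R2), Oren Osei is treated as also owning Paula Osei's interest in Copperline Logistics SA, giving 8% + 77% = 85%.
By sibling attribution (R2), Oren Osei is treated as also owning Paula Osei's interest in Ironwood Ventures LLC, giving 44% + 40% = 84%.
By sibling attribution (R2), Oren Osei is treated as owning Paula Osei's 31% interest in Slate Services GmbH.
Chain via Copperline Logistics SA → Pinebrook Media Ltd (R3): 85% × 17% × 15% = 2.1675% of Slate Services GmbH.
Chain via Ironwood Ventures LLC → Beacon Foods Inc. (R3): 84% × 72% × 29% = 17.5392% of Slate Services GmbH.
Direct interest in Slate Services GmbH: 31%.
Aggregating (R1): 2.1675% + 17.5392% + 31% = 50.7067%.

50.7067%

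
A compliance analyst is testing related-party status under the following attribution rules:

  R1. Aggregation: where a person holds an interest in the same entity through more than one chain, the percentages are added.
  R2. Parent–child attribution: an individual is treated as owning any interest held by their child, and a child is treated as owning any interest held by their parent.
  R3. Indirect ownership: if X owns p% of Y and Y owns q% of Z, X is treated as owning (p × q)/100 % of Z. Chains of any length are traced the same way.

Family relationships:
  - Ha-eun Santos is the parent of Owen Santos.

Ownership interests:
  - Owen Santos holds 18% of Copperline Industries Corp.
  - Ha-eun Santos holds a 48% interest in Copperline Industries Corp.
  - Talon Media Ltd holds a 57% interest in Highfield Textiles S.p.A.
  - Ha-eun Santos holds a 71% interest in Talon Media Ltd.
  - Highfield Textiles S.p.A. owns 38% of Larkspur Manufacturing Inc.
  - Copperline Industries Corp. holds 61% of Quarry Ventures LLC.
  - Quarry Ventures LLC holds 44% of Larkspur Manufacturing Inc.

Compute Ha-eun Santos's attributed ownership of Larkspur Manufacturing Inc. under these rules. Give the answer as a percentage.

33.093%

By parent–child attribution (R2), Ha-eun Santos is treated as also owning Owen Santos's interest in Copperline Industries Corp, giving 48% + 18% = 66%.
Chain via Copperline Industries Corp. → Quarry Ventures LLC (R3): 66% × 61% × 44% = 17.7144% of Larkspur Manufacturing Inc.
Chain via Talon Media Ltd → Highfield Textiles S.p.A. (R3): 71% × 57% × 38% = 15.3786% of Larkspur Manufacturing Inc.
Aggregating (R1): 17.7144% + 15.3786% = 33.093%.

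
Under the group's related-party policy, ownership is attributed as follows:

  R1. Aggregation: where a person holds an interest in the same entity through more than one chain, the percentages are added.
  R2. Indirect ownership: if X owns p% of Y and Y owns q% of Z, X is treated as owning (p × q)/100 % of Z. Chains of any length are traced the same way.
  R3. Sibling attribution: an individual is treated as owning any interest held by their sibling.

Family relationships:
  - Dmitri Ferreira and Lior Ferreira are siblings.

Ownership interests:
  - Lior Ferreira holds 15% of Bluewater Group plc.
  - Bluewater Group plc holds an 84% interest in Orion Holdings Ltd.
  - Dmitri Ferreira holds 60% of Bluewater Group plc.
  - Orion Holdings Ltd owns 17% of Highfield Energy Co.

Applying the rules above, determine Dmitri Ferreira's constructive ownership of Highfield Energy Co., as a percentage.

By sibling attribution (R3), Dmitri Ferreira is treated as also owning Lior Ferreira's interest in Bluewater Group plc, giving 60% + 15% = 75%.
Chain via Bluewater Group plc → Orion Holdings Ltd (R2): 75% × 84% × 17% = 10.71% of Highfield Energy Co.

10.71%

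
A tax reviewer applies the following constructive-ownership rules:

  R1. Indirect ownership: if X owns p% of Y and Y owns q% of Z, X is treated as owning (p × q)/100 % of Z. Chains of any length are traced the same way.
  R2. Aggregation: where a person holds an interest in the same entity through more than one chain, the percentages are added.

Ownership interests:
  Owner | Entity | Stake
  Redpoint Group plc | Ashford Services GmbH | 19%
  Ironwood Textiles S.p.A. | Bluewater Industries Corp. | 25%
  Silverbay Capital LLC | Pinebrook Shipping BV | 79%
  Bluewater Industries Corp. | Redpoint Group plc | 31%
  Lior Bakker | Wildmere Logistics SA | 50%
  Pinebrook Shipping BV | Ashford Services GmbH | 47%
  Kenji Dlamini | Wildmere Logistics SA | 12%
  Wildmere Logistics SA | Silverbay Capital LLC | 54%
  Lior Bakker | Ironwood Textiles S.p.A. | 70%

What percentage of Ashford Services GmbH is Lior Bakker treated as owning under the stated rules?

Chain via Wildmere Logistics SA → Silverbay Capital LLC → Pinebrook Shipping BV (R1): 50% × 54% × 79% × 47% = 10.0251% of Ashford Services GmbH.
Chain via Ironwood Textiles S.p.A. → Bluewater Industries Corp. → Redpoint Group plc (R1): 70% × 25% × 31% × 19% = 1.03075% of Ashford Services GmbH.
Aggregating (R2): 10.0251% + 1.03075% = 11.05585%.

11.05585%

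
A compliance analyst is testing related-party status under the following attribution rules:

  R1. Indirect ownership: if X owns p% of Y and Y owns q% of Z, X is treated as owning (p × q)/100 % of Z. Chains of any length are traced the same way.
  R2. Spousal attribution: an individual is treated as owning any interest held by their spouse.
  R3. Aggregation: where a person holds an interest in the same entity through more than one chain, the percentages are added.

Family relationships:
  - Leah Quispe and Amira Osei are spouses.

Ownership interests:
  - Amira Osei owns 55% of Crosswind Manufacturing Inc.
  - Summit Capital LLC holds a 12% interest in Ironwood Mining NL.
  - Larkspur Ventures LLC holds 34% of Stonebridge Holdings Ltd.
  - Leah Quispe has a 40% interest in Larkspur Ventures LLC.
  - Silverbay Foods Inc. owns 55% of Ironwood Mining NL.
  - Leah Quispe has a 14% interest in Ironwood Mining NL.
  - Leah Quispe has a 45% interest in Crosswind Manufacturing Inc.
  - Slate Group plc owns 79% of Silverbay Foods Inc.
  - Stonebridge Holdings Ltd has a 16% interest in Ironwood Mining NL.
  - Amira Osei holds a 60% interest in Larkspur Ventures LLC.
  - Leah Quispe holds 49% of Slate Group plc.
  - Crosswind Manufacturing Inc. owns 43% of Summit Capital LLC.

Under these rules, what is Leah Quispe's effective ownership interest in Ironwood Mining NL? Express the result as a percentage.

By spousal attribution (R2), Leah Quispe is treated as also owning Amira Osei's interest in Larkspur Ventures LLC, giving 40% + 60% = 100%.
By spousal attribution (R2), Leah Quispe is treated as also owning Amira Osei's interest in Crosswind Manufacturing Inc, giving 45% + 55% = 100%.
Chain via Larkspur Ventures LLC → Stonebridge Holdings Ltd (R1): 100% × 34% × 16% = 5.44% of Ironwood Mining NL.
Chain via Crosswind Manufacturing Inc. → Summit Capital LLC (R1): 100% × 43% × 12% = 5.16% of Ironwood Mining NL.
Chain via Slate Group plc → Silverbay Foods Inc. (R1): 49% × 79% × 55% = 21.2905% of Ironwood Mining NL.
Direct interest in Ironwood Mining NL: 14%.
Aggregating (R3): 5.44% + 5.16% + 21.2905% + 14% = 45.8905%.

45.8905%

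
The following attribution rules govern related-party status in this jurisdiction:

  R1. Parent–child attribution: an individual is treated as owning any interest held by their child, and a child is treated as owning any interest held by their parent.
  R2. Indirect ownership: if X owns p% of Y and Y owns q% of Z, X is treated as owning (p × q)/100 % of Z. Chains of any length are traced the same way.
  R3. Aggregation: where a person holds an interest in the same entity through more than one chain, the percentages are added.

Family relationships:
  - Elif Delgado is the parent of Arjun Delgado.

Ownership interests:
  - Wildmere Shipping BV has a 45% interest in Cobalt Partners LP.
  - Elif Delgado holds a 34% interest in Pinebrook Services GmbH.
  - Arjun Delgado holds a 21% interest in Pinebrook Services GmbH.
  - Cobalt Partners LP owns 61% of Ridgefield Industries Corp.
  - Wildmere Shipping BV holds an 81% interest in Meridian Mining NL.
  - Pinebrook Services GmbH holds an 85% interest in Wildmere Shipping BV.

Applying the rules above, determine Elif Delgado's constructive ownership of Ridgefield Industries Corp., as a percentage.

12.832875%

By parent–child attribution (R1), Elif Delgado is treated as also owning Arjun Delgado's interest in Pinebrook Services GmbH, giving 34% + 21% = 55%.
Chain via Pinebrook Services GmbH → Wildmere Shipping BV → Cobalt Partners LP (R2): 55% × 85% × 45% × 61% = 12.832875% of Ridgefield Industries Corp.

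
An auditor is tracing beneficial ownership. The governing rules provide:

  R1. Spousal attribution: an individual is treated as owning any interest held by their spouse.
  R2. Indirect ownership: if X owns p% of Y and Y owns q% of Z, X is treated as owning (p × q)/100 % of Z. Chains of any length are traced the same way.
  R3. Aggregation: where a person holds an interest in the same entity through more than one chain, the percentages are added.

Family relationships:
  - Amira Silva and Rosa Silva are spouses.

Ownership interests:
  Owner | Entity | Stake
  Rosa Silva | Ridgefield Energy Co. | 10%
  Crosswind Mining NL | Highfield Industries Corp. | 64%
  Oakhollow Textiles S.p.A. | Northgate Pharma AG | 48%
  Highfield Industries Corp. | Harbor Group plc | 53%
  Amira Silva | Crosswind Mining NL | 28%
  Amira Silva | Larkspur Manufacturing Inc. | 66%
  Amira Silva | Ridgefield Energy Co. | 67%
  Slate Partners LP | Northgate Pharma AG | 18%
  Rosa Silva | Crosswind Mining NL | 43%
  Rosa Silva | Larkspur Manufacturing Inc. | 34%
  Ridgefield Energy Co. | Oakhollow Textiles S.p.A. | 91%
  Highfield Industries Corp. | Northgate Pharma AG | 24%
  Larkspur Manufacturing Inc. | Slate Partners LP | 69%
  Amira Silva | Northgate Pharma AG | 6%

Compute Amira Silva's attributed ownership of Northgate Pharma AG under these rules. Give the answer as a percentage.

By spousal attribution (R1), Amira Silva is treated as also owning Rosa Silva's interest in Larkspur Manufacturing Inc, giving 66% + 34% = 100%.
By spousal attribution (R1), Amira Silva is treated as also owning Rosa Silva's interest in Ridgefield Energy Co, giving 67% + 10% = 77%.
By spousal attribution (R1), Amira Silva is treated as also owning Rosa Silva's interest in Crosswind Mining NL, giving 28% + 43% = 71%.
Chain via Larkspur Manufacturing Inc. → Slate Partners LP (R2): 100% × 69% × 18% = 12.42% of Northgate Pharma AG.
Chain via Ridgefield Energy Co. → Oakhollow Textiles S.p.A. (R2): 77% × 91% × 48% = 33.6336% of Northgate Pharma AG.
Chain via Crosswind Mining NL → Highfield Industries Corp. (R2): 71% × 64% × 24% = 10.9056% of Northgate Pharma AG.
Direct interest in Northgate Pharma AG: 6%.
Aggregating (R3): 12.42% + 33.6336% + 10.9056% + 6% = 62.9592%.

62.9592%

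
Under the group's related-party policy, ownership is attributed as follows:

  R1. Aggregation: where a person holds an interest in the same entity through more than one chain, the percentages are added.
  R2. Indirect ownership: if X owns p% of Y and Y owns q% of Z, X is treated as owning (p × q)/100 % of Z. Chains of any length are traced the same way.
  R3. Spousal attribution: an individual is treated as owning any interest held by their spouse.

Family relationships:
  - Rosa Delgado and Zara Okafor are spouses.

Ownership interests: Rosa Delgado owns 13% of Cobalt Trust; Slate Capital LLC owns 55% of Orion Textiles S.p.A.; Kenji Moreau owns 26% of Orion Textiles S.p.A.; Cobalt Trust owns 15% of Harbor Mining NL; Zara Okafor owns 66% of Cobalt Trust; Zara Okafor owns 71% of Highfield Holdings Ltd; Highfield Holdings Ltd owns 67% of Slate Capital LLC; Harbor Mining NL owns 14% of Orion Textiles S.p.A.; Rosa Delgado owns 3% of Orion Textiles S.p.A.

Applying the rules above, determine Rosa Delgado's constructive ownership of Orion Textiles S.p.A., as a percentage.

30.8225%

By spousal attribution (R3), Rosa Delgado is treated as also owning Zara Okafor's interest in Cobalt Trust, giving 13% + 66% = 79%.
By spousal attribution (R3), Rosa Delgado is treated as owning Zara Okafor's 71% interest in Highfield Holdings Ltd.
Chain via Cobalt Trust → Harbor Mining NL (R2): 79% × 15% × 14% = 1.659% of Orion Textiles S.p.A.
Direct interest in Orion Textiles S.p.A: 3%.
Chain via Highfield Holdings Ltd → Slate Capital LLC (R2): 71% × 67% × 55% = 26.1635% of Orion Textiles S.p.A.
Aggregating (R1): 1.659% + 3% + 26.1635% = 30.8225%.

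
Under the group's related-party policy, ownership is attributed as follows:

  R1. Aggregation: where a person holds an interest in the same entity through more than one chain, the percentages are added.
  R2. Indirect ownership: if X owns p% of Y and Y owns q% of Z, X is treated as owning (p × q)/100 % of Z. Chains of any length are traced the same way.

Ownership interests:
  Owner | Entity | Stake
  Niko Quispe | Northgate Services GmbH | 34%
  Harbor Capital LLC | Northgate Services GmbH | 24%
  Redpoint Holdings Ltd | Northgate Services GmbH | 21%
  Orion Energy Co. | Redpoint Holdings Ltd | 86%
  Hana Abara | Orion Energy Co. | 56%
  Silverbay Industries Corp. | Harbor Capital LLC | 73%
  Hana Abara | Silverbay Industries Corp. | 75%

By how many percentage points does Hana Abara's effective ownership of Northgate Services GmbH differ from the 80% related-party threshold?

56.7464

Chain via Silverbay Industries Corp. → Harbor Capital LLC (R2): 75% × 73% × 24% = 13.14% of Northgate Services GmbH.
Chain via Orion Energy Co. → Redpoint Holdings Ltd (R2): 56% × 86% × 21% = 10.1136% of Northgate Services GmbH.
Aggregating (R1): 13.14% + 10.1136% = 23.2536%.
23.2536% falls short of the 80% threshold by 56.7464 percentage points.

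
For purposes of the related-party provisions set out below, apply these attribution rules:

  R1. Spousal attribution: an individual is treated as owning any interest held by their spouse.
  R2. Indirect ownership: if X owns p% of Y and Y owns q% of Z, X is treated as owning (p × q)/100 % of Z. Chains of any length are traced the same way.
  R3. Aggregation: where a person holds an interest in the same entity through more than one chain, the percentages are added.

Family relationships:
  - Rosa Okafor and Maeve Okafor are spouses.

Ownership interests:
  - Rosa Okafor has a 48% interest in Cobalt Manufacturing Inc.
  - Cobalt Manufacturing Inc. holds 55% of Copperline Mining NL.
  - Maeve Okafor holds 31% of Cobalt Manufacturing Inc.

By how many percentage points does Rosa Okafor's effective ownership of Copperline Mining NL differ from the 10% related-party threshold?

33.45

By spousal attribution (R1), Rosa Okafor is treated as also owning Maeve Okafor's interest in Cobalt Manufacturing Inc, giving 48% + 31% = 79%.
Chain via Cobalt Manufacturing Inc. (R2): 79% × 55% = 43.45% of Copperline Mining NL.
43.45% exceeds the 10% threshold by 33.45 percentage points.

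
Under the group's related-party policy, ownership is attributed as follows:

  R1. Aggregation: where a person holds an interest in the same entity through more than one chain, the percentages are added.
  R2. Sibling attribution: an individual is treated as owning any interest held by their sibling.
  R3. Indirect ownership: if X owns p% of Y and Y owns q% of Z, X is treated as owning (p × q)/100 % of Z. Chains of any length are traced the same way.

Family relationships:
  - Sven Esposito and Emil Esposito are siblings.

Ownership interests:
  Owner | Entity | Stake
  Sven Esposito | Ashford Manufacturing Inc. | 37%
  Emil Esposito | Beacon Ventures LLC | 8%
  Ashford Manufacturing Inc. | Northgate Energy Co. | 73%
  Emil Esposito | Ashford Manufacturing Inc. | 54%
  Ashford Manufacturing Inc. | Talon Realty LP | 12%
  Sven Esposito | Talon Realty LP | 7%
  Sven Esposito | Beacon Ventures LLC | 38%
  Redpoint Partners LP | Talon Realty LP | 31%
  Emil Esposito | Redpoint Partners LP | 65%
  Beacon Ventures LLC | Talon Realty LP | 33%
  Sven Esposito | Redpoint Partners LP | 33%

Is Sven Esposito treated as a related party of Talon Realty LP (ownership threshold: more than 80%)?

No

By sibling attribution (R2), Sven Esposito is treated as also owning Emil Esposito's interest in Redpoint Partners LP, giving 33% + 65% = 98%.
By sibling attribution (R2), Sven Esposito is treated as also owning Emil Esposito's interest in Ashford Manufacturing Inc, giving 37% + 54% = 91%.
By sibling attribution (R2), Sven Esposito is treated as also owning Emil Esposito's interest in Beacon Ventures LLC, giving 38% + 8% = 46%.
Chain via Redpoint Partners LP (R3): 98% × 31% = 30.38% of Talon Realty LP.
Chain via Ashford Manufacturing Inc. (R3): 91% × 12% = 10.92% of Talon Realty LP.
Chain via Beacon Ventures LLC (R3): 46% × 33% = 15.18% of Talon Realty LP.
Direct interest in Talon Realty LP: 7%.
Aggregating (R1): 30.38% + 10.92% + 15.18% + 7% = 63.48%.
63.48% does not exceed the 80% threshold, so Sven is not a related party to Talon Realty LP.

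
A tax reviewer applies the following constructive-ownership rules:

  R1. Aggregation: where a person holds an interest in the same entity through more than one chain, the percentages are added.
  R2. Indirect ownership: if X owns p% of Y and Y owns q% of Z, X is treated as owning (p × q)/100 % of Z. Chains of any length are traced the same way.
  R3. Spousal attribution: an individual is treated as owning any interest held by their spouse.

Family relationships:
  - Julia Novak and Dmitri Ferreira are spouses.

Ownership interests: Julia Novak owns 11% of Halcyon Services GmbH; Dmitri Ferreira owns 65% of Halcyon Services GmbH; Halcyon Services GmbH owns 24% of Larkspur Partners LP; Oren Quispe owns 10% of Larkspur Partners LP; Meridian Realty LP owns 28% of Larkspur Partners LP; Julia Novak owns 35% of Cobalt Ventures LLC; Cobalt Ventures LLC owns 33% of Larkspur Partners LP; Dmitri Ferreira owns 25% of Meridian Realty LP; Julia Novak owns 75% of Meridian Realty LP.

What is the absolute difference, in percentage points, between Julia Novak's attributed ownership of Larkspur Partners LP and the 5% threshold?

52.79

By spousal attribution (R3), Julia Novak is treated as also owning Dmitri Ferreira's interest in Halcyon Services GmbH, giving 11% + 65% = 76%.
By spousal attribution (R3), Julia Novak is treated as also owning Dmitri Ferreira's interest in Meridian Realty LP, giving 75% + 25% = 100%.
Chain via Cobalt Ventures LLC (R2): 35% × 33% = 11.55% of Larkspur Partners LP.
Chain via Halcyon Services GmbH (R2): 76% × 24% = 18.24% of Larkspur Partners LP.
Chain via Meridian Realty LP (R2): 100% × 28% = 28% of Larkspur Partners LP.
Aggregating (R1): 11.55% + 18.24% + 28% = 57.79%.
57.79% exceeds the 5% threshold by 52.79 percentage points.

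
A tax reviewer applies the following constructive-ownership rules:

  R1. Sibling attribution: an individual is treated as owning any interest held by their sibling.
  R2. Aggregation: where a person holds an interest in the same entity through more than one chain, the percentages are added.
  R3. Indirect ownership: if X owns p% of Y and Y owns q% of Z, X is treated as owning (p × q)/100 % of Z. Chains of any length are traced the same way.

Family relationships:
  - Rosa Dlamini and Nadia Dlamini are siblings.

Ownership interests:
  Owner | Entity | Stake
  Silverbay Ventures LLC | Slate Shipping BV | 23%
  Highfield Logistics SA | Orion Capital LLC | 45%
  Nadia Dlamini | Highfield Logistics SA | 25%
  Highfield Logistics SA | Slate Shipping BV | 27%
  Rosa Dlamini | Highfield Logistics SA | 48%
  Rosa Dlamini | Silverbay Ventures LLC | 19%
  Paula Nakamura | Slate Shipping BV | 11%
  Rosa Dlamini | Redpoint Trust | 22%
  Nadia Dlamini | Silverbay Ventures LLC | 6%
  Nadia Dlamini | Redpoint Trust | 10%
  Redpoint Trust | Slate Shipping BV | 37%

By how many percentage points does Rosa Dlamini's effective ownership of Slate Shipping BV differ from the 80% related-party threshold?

42.7

By sibling attribution (R1), Rosa Dlamini is treated as also owning Nadia Dlamini's interest in Silverbay Ventures LLC, giving 19% + 6% = 25%.
By sibling attribution (R1), Rosa Dlamini is treated as also owning Nadia Dlamini's interest in Redpoint Trust, giving 22% + 10% = 32%.
By sibling attribution (R1), Rosa Dlamini is treated as also owning Nadia Dlamini's interest in Highfield Logistics SA, giving 48% + 25% = 73%.
Chain via Silverbay Ventures LLC (R3): 25% × 23% = 5.75% of Slate Shipping BV.
Chain via Redpoint Trust (R3): 32% × 37% = 11.84% of Slate Shipping BV.
Chain via Highfield Logistics SA (R3): 73% × 27% = 19.71% of Slate Shipping BV.
Aggregating (R2): 5.75% + 11.84% + 19.71% = 37.3%.
37.3% falls short of the 80% threshold by 42.7 percentage points.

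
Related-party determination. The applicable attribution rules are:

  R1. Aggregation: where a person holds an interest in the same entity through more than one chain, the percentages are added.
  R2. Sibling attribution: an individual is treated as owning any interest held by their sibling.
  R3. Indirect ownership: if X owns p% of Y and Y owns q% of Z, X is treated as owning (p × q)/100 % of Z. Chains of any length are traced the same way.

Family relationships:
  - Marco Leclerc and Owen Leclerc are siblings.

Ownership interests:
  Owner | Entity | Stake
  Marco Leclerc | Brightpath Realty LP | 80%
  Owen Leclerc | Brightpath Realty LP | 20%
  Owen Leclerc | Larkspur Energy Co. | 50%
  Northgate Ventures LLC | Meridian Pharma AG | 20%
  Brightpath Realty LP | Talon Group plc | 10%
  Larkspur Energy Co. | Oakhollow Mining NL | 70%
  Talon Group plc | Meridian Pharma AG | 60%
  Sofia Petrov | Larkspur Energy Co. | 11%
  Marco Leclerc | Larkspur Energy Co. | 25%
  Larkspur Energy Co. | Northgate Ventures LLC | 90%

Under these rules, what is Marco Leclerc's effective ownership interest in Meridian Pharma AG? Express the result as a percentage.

By sibling attribution (R2), Marco Leclerc is treated as also owning Owen Leclerc's interest in Larkspur Energy Co, giving 25% + 50% = 75%.
By sibling attribution (R2), Marco Leclerc is treated as also owning Owen Leclerc's interest in Brightpath Realty LP, giving 80% + 20% = 100%.
Chain via Larkspur Energy Co. → Northgate Ventures LLC (R3): 75% × 90% × 20% = 13.5% of Meridian Pharma AG.
Chain via Brightpath Realty LP → Talon Group plc (R3): 100% × 10% × 60% = 6% of Meridian Pharma AG.
Aggregating (R1): 13.5% + 6% = 19.5%.

19.5%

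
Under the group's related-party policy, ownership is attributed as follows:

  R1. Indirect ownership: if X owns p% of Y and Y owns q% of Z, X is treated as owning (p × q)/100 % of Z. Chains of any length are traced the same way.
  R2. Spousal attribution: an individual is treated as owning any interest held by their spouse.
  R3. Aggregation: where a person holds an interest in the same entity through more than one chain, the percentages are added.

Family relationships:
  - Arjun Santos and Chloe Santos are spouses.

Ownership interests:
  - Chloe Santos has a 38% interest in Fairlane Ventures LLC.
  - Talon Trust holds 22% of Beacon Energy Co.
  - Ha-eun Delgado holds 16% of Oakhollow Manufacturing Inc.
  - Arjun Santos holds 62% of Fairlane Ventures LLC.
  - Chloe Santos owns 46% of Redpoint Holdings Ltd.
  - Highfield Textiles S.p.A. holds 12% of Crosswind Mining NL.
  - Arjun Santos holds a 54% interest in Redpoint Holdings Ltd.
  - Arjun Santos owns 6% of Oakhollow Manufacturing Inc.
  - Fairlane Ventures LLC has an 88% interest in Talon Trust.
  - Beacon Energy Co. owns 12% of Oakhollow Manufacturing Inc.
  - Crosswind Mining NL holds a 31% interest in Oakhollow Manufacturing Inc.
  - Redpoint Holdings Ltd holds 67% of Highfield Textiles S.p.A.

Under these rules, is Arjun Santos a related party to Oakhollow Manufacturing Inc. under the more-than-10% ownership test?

Yes

By spousal attribution (R2), Arjun Santos is treated as also owning Chloe Santos's interest in Fairlane Ventures LLC, giving 62% + 38% = 100%.
By spousal attribution (R2), Arjun Santos is treated as also owning Chloe Santos's interest in Redpoint Holdings Ltd, giving 54% + 46% = 100%.
Chain via Fairlane Ventures LLC → Talon Trust → Beacon Energy Co. (R1): 100% × 88% × 22% × 12% = 2.3232% of Oakhollow Manufacturing Inc.
Chain via Redpoint Holdings Ltd → Highfield Textiles S.p.A. → Crosswind Mining NL (R1): 100% × 67% × 12% × 31% = 2.4924% of Oakhollow Manufacturing Inc.
Direct interest in Oakhollow Manufacturing Inc: 6%.
Aggregating (R3): 2.3232% + 2.4924% + 6% = 10.8156%.
10.8156% exceeds the 10% threshold, so Arjun is a related party to Oakhollow Manufacturing Inc.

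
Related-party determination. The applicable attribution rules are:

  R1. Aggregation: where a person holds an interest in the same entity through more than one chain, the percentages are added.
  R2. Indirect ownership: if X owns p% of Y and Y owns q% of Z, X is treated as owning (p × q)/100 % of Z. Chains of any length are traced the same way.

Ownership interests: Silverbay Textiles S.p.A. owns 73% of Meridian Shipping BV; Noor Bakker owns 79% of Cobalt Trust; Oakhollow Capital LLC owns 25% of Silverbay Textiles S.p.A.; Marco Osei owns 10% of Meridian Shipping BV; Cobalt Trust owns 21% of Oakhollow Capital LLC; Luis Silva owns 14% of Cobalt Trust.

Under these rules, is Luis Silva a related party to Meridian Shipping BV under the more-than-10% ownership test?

Chain via Cobalt Trust → Oakhollow Capital LLC → Silverbay Textiles S.p.A. (R2): 14% × 21% × 25% × 73% = 0.53655% of Meridian Shipping BV.
0.53655% does not exceed the 10% threshold, so Luis is not a related party to Meridian Shipping BV.

No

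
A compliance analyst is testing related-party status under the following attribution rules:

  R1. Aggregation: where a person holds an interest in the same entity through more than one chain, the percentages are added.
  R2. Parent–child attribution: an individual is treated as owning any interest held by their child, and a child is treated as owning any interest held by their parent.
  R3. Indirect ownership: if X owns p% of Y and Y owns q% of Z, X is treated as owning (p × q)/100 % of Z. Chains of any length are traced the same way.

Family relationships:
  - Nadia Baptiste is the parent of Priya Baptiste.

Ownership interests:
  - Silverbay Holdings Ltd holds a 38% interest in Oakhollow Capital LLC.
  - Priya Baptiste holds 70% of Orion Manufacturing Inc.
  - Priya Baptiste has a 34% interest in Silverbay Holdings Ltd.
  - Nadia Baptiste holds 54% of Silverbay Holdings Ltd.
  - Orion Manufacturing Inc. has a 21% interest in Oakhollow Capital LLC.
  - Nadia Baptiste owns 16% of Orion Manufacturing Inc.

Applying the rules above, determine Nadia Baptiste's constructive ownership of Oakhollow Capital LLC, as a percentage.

By parent–child attribution (R2), Nadia Baptiste is treated as also owning Priya Baptiste's interest in Orion Manufacturing Inc, giving 16% + 70% = 86%.
By parent–child attribution (R2), Nadia Baptiste is treated as also owning Priya Baptiste's interest in Silverbay Holdings Ltd, giving 54% + 34% = 88%.
Chain via Orion Manufacturing Inc. (R3): 86% × 21% = 18.06% of Oakhollow Capital LLC.
Chain via Silverbay Holdings Ltd (R3): 88% × 38% = 33.44% of Oakhollow Capital LLC.
Aggregating (R1): 18.06% + 33.44% = 51.5%.

51.5%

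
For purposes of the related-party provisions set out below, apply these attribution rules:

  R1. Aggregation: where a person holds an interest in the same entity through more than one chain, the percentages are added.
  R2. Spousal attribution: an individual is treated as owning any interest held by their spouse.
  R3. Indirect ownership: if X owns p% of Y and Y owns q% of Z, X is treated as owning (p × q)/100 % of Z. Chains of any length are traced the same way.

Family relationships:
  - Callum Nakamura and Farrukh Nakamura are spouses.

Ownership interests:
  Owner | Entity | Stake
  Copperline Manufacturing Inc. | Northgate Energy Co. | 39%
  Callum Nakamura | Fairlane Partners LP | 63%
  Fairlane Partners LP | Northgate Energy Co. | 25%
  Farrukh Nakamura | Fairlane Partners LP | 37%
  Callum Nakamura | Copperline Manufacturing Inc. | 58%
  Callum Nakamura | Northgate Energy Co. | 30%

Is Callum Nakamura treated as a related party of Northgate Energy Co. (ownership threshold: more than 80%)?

By spousal attribution (R2), Callum Nakamura is treated as also owning Farrukh Nakamura's interest in Fairlane Partners LP, giving 63% + 37% = 100%.
Chain via Copperline Manufacturing Inc. (R3): 58% × 39% = 22.62% of Northgate Energy Co.
Chain via Fairlane Partners LP (R3): 100% × 25% = 25% of Northgate Energy Co.
Direct interest in Northgate Energy Co: 30%.
Aggregating (R1): 22.62% + 25% + 30% = 77.62%.
77.62% does not exceed the 80% threshold, so Callum is not a related party to Northgate Energy Co.

No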